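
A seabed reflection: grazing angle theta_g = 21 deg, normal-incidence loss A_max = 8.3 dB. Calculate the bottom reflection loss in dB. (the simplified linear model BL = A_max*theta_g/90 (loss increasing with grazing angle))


BL = A_max * theta_g / 90 = 8.3 * 21 / 90 = 1.94

1.94 dB


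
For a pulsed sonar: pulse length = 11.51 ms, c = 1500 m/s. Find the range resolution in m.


8.6325 m


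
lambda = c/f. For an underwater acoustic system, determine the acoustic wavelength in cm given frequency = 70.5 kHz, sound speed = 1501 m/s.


2.13 cm


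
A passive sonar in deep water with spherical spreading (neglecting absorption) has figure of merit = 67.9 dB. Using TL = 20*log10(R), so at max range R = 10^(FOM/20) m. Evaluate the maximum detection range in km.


At max range FOM = TL, so 20*log10(R) = 67.9
R = 10^(67.9/20) = 2483.13 m = 2.48 km

2.48 km


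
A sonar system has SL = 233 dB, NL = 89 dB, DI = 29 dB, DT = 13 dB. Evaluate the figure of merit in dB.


FOM = SL - NL + DI - DT = 233 - 89 + 29 - 13 = 160

160 dB


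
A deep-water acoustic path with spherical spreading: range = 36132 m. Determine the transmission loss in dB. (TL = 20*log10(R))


91.16 dB


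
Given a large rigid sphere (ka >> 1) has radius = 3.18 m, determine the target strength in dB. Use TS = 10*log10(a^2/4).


TS = 10*log10(3.18^2 / 4) = 10*log10(2.5281) = 4.03

4.03 dB


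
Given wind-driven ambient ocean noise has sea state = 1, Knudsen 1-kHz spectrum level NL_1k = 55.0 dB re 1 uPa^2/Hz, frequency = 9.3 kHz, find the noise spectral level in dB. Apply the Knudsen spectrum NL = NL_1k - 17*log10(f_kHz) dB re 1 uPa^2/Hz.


NL = NL_1k - 17*log10(f_kHz) = 55.0 - 17*log10(9.3) = 55.0 - (16.46) = 38.54

38.54 dB


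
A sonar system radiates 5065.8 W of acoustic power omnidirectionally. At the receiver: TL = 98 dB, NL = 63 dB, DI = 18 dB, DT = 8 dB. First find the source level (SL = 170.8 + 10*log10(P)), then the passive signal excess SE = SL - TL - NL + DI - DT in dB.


Step 1: SL = 170.8 + 10*log10(5065.8) = 207.85 dB
Step 2: SE = SL - TL - NL + DI - DT = 207.85 - 98 - 63 + 18 - 8 = 56.85

56.85 dB


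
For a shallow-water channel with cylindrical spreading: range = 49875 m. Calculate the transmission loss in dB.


TL = 10*log10(49875) = 46.98

46.98 dB


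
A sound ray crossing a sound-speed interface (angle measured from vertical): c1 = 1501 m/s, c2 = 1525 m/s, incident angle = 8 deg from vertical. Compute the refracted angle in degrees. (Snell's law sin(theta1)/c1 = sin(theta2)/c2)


sin(theta2) = (c2/c1)*sin(theta1) = (1525/1501)*sin(8 deg) = 0.1414
theta2 = arcsin(0.1414) = 8.13

8.13 deg


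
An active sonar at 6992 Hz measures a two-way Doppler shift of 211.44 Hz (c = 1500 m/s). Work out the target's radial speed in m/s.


From fd = 2*f*v/c, v = c*fd/(2*f) = 1500 * 211.44 / (2*6992) = 22.68

22.68 m/s


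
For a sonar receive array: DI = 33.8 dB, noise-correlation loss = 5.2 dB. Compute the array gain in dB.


28.6 dB


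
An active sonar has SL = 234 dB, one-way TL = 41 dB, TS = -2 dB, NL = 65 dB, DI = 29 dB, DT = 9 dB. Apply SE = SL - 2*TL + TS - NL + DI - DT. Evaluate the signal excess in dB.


SE = SL - 2*TL + TS - NL + DI - DT = 234 - 2*41 + (-2) - 65 + 29 - 9 = 105

105 dB


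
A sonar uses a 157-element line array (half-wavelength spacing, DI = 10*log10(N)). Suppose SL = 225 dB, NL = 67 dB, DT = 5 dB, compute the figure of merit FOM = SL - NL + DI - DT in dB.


Step 1: DI = 10*log10(157) = 21.96 dB
Step 2: FOM = SL - NL + DI - DT = 225 - 67 + 21.96 - 5 = 174.96

174.96 dB


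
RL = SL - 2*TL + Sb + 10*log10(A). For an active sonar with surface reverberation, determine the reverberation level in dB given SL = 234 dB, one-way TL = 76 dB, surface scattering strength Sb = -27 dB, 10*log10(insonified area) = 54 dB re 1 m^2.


RL = SL - 2*TL + Sb + 10*log10(A) = 234 - 2*76 + (-27) + 54 = 109

109 dB


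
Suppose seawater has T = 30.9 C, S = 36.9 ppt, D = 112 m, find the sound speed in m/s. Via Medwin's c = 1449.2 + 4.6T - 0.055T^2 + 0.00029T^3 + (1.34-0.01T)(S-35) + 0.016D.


c = 1449.2 + 4.6*30.9 - 0.055*30.9^2 + 0.00029*30.9^3 + (1.34 - 0.01*30.9)*(36.9 - 35) + 0.016*112 = 1551.13

1551.13 m/s


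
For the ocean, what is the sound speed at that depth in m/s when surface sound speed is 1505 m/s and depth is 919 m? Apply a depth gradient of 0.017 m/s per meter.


c = 1505 + 0.017 * 919 = 1520.623

1520.623 m/s


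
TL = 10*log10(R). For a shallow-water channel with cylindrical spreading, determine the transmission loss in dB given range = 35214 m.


TL = 10*log10(35214) = 45.47

45.47 dB


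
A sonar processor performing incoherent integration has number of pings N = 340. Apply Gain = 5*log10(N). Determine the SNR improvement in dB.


Gain = 5*log10(340) = 12.66

12.66 dB


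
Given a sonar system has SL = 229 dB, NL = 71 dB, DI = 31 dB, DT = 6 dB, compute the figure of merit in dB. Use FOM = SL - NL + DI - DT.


183 dB


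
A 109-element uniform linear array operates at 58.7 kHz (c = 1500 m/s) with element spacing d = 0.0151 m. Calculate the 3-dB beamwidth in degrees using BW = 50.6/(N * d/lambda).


Step 1: lambda = 1500/58700 = 0.02555 m
Step 2: d/lambda = 0.0151/0.02555 = 0.591
Step 3: BW = 50.6/(N * d/lambda) = 50.6/(109 * 0.591) = 0.79

0.79 deg


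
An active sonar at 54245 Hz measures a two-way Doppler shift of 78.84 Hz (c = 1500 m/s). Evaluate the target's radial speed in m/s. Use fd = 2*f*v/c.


1.09 m/s


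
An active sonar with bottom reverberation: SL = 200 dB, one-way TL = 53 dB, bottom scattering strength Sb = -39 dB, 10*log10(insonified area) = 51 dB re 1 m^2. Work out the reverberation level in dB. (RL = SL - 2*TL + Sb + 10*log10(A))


RL = SL - 2*TL + Sb + 10*log10(A) = 200 - 2*53 + (-39) + 51 = 106

106 dB


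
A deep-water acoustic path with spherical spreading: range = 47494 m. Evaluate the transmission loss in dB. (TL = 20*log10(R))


TL = 20*log10(47494) = 93.53

93.53 dB


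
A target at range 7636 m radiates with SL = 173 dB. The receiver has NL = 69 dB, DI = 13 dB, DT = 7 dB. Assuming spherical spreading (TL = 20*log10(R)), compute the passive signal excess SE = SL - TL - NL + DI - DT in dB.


Step 1: TL = 20*log10(7636) = 77.66 dB
Step 2: SE = 173 - 77.66 - 69 + 13 - 7 = 32.34

32.34 dB


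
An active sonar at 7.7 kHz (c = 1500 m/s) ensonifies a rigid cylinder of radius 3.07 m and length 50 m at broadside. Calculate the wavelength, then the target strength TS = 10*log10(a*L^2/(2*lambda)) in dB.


Step 1: lambda = c/f = 1500/7700 = 0.19481 m
Step 2: TS = 10*log10(a*L^2/(2*lambda)) = 10*log10(3.07*50^2/(2*0.19481)) = 42.94

42.94 dB


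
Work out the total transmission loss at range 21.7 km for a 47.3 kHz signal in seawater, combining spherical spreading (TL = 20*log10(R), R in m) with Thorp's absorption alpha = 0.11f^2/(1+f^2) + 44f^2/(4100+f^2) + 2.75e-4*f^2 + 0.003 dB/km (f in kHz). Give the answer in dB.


Step 1 (Thorp): alpha = 0.11*2237.29/(1+2237.29) + 44*2237.29/(4100+2237.29) + 2.75e-4*2237.29 + 0.003 = 16.2618 dB/km
Step 2: TL_spread = 20*log10(21700) = 86.73 dB
Step 3: TL_abs = alpha*R = 16.2618 * 21.7 = 352.88 dB
Step 4: TL_total = 86.73 + 352.88 = 439.61

439.61 dB


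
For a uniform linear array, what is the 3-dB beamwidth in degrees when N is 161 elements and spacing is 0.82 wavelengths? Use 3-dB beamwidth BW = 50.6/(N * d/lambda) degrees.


BW = 50.6 / (161 * 0.82) = 50.6 / 132.02 = 0.38

0.38 deg


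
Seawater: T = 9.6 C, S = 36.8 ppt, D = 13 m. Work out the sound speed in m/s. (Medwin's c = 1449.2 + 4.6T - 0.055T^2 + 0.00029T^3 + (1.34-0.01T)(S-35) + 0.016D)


c = 1449.2 + 4.6*9.6 - 0.055*9.6^2 + 0.00029*9.6^3 + (1.34 - 0.01*9.6)*(36.8 - 35) + 0.016*13 = 1490.99

1490.99 m/s


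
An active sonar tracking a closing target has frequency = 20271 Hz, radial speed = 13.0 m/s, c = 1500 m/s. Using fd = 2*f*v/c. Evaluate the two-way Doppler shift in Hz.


351.36 Hz


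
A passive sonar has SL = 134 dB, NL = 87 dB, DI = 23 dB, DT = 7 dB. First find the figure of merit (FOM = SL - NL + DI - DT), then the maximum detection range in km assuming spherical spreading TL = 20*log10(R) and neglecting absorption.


Step 1: FOM = SL - NL + DI - DT = 134 - 87 + 23 - 7 = 63 dB
Step 2: at max range FOM = TL = 20*log10(R), so R = 10^(63/20) = 1412.54 m = 1.41 km

1.41 km


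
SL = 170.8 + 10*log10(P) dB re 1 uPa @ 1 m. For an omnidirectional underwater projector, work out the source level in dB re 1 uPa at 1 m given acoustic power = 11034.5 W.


SL = 170.8 + 10*log10(11034.5) = 170.8 + 40.43 = 211.23

211.23 dB


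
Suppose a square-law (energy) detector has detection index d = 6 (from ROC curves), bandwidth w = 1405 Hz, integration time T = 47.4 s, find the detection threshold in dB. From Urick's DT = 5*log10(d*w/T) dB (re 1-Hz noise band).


DT = 5*log10(d*w/T) = 5*log10(6 * 1405 / 47.4) = 5*log10(177.85) = 11.25

11.25 dB


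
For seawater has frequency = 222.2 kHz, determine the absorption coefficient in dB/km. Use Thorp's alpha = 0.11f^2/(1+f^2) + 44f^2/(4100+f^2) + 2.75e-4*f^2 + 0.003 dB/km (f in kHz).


54.317 dB/km


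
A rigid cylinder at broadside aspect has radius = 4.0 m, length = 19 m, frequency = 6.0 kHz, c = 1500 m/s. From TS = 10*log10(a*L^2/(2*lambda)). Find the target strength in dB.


lambda = 1500/6000 = 0.25 m
TS = 10*log10(4.0*19^2/(2*0.25)) = 34.61

34.61 dB


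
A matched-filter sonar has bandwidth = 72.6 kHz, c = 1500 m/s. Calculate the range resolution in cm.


dR = c/(2*BW) = 1500 / (2 * 72.6e3) = 0.0103 m = 1.03 cm

1.03 cm


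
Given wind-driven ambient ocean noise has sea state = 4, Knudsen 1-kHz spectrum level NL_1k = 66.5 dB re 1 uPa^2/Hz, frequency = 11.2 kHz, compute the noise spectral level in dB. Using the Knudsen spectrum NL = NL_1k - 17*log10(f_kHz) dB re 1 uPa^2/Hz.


48.66 dB


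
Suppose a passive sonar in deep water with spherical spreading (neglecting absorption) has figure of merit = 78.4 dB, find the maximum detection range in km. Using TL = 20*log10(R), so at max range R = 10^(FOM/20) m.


At max range FOM = TL, so 20*log10(R) = 78.4
R = 10^(78.4/20) = 8317.64 m = 8.32 km

8.32 km


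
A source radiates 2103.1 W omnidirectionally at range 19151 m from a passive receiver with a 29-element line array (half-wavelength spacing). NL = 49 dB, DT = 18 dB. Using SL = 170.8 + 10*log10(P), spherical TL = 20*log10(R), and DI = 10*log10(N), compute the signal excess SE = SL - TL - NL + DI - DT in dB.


66.01 dB


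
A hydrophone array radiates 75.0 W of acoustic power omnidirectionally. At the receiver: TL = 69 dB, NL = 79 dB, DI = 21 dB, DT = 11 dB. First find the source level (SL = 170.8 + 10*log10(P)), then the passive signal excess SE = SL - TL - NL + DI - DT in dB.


Step 1: SL = 170.8 + 10*log10(75.0) = 189.55 dB
Step 2: SE = SL - TL - NL + DI - DT = 189.55 - 69 - 79 + 21 - 11 = 51.55

51.55 dB


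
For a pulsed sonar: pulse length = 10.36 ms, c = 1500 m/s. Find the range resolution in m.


7.77 m


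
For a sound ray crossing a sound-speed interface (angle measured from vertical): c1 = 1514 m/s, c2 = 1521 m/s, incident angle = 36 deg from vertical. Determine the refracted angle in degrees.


sin(theta2) = (c2/c1)*sin(theta1) = (1521/1514)*sin(36 deg) = 0.5905
theta2 = arcsin(0.5905) = 36.19

36.19 deg


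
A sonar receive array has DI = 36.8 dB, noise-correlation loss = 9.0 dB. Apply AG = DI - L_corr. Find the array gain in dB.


AG = DI - L_corr = 36.8 - 9.0 = 27.8

27.8 dB


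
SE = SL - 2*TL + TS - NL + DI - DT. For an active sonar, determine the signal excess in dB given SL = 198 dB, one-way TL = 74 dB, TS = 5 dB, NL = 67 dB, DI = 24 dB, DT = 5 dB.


SE = SL - 2*TL + TS - NL + DI - DT = 198 - 2*74 + (5) - 67 + 24 - 5 = 7

7 dB


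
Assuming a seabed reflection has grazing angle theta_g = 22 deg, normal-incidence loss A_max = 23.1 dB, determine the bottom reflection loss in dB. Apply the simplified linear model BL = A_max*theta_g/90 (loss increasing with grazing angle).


5.65 dB


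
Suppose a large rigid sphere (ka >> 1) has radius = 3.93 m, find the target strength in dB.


TS = 10*log10(3.93^2 / 4) = 10*log10(3.861225) = 5.87

5.87 dB


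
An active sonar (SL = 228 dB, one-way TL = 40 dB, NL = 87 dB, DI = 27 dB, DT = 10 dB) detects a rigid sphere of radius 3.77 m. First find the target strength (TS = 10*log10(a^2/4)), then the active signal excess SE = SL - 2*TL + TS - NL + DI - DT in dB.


Step 1: TS = 10*log10(3.77^2/4) = 5.51 dB
Step 2: SE = SL - 2*TL + TS - NL + DI - DT = 228 - 2*40 + (5.51) - 87 + 27 - 10 = 83.51

83.51 dB


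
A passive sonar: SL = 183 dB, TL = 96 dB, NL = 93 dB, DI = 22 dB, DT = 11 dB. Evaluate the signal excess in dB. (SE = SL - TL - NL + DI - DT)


5 dB


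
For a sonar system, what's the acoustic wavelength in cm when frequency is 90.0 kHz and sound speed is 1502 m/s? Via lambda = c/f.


1.67 cm


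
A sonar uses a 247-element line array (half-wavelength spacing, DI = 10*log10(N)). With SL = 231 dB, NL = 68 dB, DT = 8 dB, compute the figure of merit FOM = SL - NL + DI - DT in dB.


178.93 dB


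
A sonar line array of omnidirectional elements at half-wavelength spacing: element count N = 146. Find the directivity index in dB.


21.64 dB


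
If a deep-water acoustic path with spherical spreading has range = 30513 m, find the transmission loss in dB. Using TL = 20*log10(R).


TL = 20*log10(30513) = 89.69

89.69 dB


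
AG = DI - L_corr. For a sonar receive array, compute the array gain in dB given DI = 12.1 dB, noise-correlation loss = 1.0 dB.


11.1 dB


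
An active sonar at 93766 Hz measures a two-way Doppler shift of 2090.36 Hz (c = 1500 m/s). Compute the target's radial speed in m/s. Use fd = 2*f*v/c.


16.72 m/s


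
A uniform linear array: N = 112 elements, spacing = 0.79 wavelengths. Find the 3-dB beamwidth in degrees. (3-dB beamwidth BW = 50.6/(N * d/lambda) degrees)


0.57 deg


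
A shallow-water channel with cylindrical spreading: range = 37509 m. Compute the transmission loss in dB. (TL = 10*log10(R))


45.74 dB


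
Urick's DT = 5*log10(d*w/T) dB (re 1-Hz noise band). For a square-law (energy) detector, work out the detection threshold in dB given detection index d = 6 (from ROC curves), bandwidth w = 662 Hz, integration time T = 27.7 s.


10.78 dB


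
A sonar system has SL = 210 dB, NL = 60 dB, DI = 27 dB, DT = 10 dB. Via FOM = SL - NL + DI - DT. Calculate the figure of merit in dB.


167 dB


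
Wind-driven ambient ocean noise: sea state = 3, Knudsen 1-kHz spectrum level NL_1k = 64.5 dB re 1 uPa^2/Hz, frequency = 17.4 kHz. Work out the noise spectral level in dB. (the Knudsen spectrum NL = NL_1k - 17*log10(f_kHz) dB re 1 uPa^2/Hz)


43.41 dB


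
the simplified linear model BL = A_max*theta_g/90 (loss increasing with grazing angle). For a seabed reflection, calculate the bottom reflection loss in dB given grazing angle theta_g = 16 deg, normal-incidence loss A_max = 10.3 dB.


1.83 dB


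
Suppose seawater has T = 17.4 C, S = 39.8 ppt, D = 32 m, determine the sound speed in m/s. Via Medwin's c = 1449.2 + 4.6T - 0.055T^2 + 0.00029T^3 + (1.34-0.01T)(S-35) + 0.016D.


c = 1449.2 + 4.6*17.4 - 0.055*17.4^2 + 0.00029*17.4^3 + (1.34 - 0.01*17.4)*(39.8 - 35) + 0.016*32 = 1520.22

1520.22 m/s


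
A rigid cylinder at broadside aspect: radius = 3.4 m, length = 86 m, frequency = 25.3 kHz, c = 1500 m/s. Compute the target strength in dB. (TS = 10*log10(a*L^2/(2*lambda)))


lambda = 1500/25300 = 0.05929 m
TS = 10*log10(3.4*86^2/(2*0.05929)) = 53.26

53.26 dB


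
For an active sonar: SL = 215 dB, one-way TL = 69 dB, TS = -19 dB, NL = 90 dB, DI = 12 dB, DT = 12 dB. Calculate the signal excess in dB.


SE = SL - 2*TL + TS - NL + DI - DT = 215 - 2*69 + (-19) - 90 + 12 - 12 = -32

-32 dB


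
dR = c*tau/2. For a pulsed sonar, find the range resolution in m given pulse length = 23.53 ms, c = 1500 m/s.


17.6475 m


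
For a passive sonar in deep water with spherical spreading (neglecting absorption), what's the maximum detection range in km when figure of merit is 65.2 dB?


At max range FOM = TL, so 20*log10(R) = 65.2
R = 10^(65.2/20) = 1819.7 m = 1.82 km

1.82 km


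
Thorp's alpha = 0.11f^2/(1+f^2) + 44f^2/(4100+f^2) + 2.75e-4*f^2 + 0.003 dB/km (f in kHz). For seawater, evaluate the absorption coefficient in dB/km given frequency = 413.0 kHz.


f^2 = 170569.0
alpha = 0.11*170569.0/(1+170569.0) + 44*170569.0/(4100+170569.0) + 2.75e-4*170569.0 + 0.003 = 89.987

89.987 dB/km


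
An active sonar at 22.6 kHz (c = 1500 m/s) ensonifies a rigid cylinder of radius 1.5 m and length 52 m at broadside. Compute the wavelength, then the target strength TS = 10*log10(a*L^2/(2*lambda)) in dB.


Step 1: lambda = c/f = 1500/22600 = 0.06637 m
Step 2: TS = 10*log10(a*L^2/(2*lambda)) = 10*log10(1.5*52^2/(2*0.06637)) = 44.85

44.85 dB


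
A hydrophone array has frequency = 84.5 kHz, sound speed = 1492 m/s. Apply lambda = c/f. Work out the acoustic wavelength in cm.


1.77 cm


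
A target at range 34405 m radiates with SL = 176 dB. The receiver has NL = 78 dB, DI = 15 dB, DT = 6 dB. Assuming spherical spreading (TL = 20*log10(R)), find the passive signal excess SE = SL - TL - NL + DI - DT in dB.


16.27 dB


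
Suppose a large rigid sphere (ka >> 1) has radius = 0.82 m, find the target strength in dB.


-7.74 dB


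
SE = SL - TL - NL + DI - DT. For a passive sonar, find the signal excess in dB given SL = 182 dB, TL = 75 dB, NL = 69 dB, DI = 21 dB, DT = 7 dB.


52 dB


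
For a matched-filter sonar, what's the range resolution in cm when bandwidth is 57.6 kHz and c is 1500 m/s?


dR = c/(2*BW) = 1500 / (2 * 57.6e3) = 0.013 m = 1.3 cm

1.3 cm


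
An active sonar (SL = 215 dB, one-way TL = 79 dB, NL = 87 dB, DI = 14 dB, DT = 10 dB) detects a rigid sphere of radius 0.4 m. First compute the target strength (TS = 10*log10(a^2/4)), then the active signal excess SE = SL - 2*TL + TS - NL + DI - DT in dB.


Step 1: TS = 10*log10(0.4^2/4) = -13.98 dB
Step 2: SE = SL - 2*TL + TS - NL + DI - DT = 215 - 2*79 + (-13.98) - 87 + 14 - 10 = -39.98

-39.98 dB


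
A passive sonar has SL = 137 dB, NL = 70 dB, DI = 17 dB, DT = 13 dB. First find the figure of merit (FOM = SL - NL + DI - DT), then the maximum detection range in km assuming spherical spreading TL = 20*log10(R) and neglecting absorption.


Step 1: FOM = SL - NL + DI - DT = 137 - 70 + 17 - 13 = 71 dB
Step 2: at max range FOM = TL = 20*log10(R), so R = 10^(71/20) = 3548.13 m = 3.55 km

3.55 km


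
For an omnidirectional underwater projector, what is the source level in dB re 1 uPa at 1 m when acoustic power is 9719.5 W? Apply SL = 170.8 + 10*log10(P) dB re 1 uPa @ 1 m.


SL = 170.8 + 10*log10(9719.5) = 170.8 + 39.88 = 210.68

210.68 dB


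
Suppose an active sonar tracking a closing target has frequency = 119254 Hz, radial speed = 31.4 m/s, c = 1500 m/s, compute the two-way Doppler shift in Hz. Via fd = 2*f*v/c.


fd = 2*f*v/c = 2 * 119254 * 31.4 / 1500 = 4992.77

4992.77 Hz


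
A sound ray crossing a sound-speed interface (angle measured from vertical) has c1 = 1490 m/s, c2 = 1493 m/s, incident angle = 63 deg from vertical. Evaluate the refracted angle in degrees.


sin(theta2) = (c2/c1)*sin(theta1) = (1493/1490)*sin(63 deg) = 0.8928
theta2 = arcsin(0.8928) = 63.23

63.23 deg


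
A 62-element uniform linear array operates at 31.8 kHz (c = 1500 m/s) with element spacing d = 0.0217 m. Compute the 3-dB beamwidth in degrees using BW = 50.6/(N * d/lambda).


Step 1: lambda = 1500/31800 = 0.04717 m
Step 2: d/lambda = 0.0217/0.04717 = 0.46
Step 3: BW = 50.6/(N * d/lambda) = 50.6/(62 * 0.46) = 1.77

1.77 deg


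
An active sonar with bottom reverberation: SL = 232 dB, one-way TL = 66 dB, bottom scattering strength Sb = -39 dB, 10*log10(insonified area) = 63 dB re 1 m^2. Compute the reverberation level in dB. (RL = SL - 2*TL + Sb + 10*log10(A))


RL = SL - 2*TL + Sb + 10*log10(A) = 232 - 2*66 + (-39) + 63 = 124

124 dB


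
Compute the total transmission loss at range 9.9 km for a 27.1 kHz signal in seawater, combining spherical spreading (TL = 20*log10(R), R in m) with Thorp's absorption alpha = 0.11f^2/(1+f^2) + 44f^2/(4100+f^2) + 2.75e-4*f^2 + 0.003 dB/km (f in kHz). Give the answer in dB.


Step 1 (Thorp): alpha = 0.11*734.41/(1+734.41) + 44*734.41/(4100+734.41) + 2.75e-4*734.41 + 0.003 = 6.999 dB/km
Step 2: TL_spread = 20*log10(9900) = 79.91 dB
Step 3: TL_abs = alpha*R = 6.999 * 9.9 = 69.29 dB
Step 4: TL_total = 79.91 + 69.29 = 149.2

149.2 dB


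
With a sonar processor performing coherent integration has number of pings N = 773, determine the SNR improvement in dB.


28.88 dB


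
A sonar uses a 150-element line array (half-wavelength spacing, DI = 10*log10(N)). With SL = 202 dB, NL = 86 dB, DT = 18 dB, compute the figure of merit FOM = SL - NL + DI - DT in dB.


Step 1: DI = 10*log10(150) = 21.76 dB
Step 2: FOM = SL - NL + DI - DT = 202 - 86 + 21.76 - 18 = 119.76

119.76 dB


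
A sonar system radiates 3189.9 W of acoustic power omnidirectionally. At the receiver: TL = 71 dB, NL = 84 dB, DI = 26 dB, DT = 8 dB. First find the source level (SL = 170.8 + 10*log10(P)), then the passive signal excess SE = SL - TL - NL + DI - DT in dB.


Step 1: SL = 170.8 + 10*log10(3189.9) = 205.84 dB
Step 2: SE = SL - TL - NL + DI - DT = 205.84 - 71 - 84 + 26 - 8 = 68.84

68.84 dB


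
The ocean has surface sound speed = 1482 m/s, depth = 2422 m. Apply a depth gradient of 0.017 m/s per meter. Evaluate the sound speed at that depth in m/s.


1523.174 m/s


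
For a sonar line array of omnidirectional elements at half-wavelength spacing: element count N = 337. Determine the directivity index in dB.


DI = 10*log10(337) = 25.28

25.28 dB


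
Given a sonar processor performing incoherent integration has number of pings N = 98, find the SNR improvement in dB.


9.96 dB


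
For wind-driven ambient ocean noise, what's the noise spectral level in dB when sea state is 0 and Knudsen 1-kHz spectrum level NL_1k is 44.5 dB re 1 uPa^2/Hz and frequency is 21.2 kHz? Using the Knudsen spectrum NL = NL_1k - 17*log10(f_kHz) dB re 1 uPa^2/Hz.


21.95 dB


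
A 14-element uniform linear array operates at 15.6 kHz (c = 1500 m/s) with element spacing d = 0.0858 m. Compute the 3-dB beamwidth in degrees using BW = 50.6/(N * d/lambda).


4.05 deg


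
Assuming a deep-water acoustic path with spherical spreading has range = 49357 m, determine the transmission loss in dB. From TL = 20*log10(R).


93.87 dB


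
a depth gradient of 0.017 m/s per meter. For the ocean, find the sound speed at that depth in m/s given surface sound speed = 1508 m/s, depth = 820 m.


c = 1508 + 0.017 * 820 = 1521.94

1521.94 m/s


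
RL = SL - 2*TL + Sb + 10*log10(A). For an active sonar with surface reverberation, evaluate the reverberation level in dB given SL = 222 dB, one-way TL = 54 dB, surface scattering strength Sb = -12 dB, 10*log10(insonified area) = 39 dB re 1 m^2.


RL = SL - 2*TL + Sb + 10*log10(A) = 222 - 2*54 + (-12) + 39 = 141

141 dB


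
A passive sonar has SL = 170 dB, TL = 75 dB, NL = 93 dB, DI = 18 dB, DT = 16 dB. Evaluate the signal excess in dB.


SE = SL - TL - NL + DI - DT = 170 - 75 - 93 + 18 - 16 = 4

4 dB


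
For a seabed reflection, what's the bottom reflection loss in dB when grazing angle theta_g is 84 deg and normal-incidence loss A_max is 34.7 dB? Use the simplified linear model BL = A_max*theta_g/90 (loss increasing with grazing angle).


32.39 dB


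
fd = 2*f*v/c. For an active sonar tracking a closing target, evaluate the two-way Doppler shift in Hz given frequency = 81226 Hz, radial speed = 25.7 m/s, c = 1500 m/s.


fd = 2*f*v/c = 2 * 81226 * 25.7 / 1500 = 2783.34

2783.34 Hz


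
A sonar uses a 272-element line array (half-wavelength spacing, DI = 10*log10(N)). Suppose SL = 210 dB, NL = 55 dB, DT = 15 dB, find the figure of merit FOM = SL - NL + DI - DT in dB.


Step 1: DI = 10*log10(272) = 24.35 dB
Step 2: FOM = SL - NL + DI - DT = 210 - 55 + 24.35 - 15 = 164.35

164.35 dB


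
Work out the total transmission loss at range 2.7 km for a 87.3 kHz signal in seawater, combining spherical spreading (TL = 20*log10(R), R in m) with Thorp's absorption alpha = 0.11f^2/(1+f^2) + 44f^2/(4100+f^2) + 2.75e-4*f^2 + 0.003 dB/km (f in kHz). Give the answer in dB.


Step 1 (Thorp): alpha = 0.11*7621.29/(1+7621.29) + 44*7621.29/(4100+7621.29) + 2.75e-4*7621.29 + 0.003 = 30.818 dB/km
Step 2: TL_spread = 20*log10(2700) = 68.63 dB
Step 3: TL_abs = alpha*R = 30.818 * 2.7 = 83.21 dB
Step 4: TL_total = 68.63 + 83.21 = 151.84

151.84 dB


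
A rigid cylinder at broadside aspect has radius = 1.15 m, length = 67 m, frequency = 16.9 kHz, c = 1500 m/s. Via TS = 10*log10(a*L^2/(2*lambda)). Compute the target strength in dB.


lambda = 1500/16900 = 0.08876 m
TS = 10*log10(1.15*67^2/(2*0.08876)) = 44.64

44.64 dB


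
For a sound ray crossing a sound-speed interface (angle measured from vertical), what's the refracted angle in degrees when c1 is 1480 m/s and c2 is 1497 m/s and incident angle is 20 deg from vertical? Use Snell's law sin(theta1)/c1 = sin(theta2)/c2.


sin(theta2) = (c2/c1)*sin(theta1) = (1497/1480)*sin(20 deg) = 0.34595
theta2 = arcsin(0.34595) = 20.24

20.24 deg


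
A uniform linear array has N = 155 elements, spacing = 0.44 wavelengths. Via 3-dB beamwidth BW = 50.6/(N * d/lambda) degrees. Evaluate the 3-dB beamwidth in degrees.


BW = 50.6 / (155 * 0.44) = 50.6 / 68.2 = 0.74

0.74 deg


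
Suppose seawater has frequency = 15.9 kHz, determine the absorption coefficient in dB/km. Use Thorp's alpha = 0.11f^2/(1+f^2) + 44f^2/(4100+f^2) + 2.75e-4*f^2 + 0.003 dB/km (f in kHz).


2.738 dB/km


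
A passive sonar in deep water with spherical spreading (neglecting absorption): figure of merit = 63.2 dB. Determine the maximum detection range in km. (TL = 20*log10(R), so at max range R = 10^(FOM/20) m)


1.45 km


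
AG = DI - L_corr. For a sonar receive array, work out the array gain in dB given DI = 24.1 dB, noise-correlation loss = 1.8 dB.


AG = DI - L_corr = 24.1 - 1.8 = 22.3

22.3 dB


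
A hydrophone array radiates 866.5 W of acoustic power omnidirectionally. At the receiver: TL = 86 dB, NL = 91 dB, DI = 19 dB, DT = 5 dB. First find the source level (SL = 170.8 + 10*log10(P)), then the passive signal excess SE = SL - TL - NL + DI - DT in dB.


Step 1: SL = 170.8 + 10*log10(866.5) = 200.18 dB
Step 2: SE = SL - TL - NL + DI - DT = 200.18 - 86 - 91 + 19 - 5 = 37.18

37.18 dB


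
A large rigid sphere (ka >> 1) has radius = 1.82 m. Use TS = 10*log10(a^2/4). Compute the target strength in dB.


TS = 10*log10(1.82^2 / 4) = 10*log10(0.8281) = -0.82

-0.82 dB


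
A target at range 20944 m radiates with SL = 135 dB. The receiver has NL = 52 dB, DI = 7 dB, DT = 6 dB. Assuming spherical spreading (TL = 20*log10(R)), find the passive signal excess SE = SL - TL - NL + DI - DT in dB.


Step 1: TL = 20*log10(20944) = 86.42 dB
Step 2: SE = 135 - 86.42 - 52 + 7 - 6 = -2.42

-2.42 dB


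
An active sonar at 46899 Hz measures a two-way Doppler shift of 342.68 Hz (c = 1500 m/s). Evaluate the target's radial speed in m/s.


5.48 m/s


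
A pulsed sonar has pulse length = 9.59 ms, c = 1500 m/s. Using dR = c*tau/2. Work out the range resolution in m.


dR = c*tau/2 = 1500 * 9.59e-3 / 2 = 7.1925

7.1925 m


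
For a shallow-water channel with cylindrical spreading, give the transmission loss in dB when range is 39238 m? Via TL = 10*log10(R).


TL = 10*log10(39238) = 45.94

45.94 dB


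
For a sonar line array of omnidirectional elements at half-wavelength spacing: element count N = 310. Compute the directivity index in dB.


DI = 10*log10(310) = 24.91

24.91 dB


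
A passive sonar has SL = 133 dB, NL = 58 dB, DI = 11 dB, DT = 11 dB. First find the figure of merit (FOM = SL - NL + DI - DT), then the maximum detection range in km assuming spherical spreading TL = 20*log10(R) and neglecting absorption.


Step 1: FOM = SL - NL + DI - DT = 133 - 58 + 11 - 11 = 75 dB
Step 2: at max range FOM = TL = 20*log10(R), so R = 10^(75/20) = 5623.41 m = 5.62 km

5.62 km


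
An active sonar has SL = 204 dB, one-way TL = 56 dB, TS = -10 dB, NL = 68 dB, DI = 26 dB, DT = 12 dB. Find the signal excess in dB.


SE = SL - 2*TL + TS - NL + DI - DT = 204 - 2*56 + (-10) - 68 + 26 - 12 = 28

28 dB


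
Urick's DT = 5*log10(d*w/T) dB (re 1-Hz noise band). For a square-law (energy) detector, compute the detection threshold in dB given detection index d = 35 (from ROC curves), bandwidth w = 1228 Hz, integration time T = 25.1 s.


16.17 dB


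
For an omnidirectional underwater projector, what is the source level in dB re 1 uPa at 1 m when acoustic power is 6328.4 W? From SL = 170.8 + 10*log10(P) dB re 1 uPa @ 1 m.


SL = 170.8 + 10*log10(6328.4) = 170.8 + 38.01 = 208.81

208.81 dB


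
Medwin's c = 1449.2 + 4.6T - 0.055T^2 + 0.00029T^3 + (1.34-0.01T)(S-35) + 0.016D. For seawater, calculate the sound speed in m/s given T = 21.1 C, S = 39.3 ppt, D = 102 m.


c = 1449.2 + 4.6*21.1 - 0.055*21.1^2 + 0.00029*21.1^3 + (1.34 - 0.01*21.1)*(39.3 - 35) + 0.016*102 = 1530.98

1530.98 m/s


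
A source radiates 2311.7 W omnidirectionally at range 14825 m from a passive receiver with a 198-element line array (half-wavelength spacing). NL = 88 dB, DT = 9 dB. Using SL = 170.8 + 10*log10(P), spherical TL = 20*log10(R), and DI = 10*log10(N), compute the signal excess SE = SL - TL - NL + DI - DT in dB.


Step 1: SL = 170.8 + 10*log10(2311.7) = 204.44 dB
Step 2: TL = 20*log10(14825) = 83.42 dB
Step 3: DI = 10*log10(198) = 22.97 dB
Step 4: SE = SL - TL - NL + DI - DT = 204.44 - 83.42 - 88 + 22.97 - 9 = 46.99

46.99 dB


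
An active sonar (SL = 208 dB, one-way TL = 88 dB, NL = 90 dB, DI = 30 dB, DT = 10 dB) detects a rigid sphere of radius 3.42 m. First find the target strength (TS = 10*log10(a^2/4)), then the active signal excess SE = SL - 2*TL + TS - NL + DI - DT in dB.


Step 1: TS = 10*log10(3.42^2/4) = 4.66 dB
Step 2: SE = SL - 2*TL + TS - NL + DI - DT = 208 - 2*88 + (4.66) - 90 + 30 - 10 = -33.34

-33.34 dB


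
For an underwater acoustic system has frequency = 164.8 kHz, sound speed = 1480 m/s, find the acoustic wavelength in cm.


lambda = c/f = 1480 / 164800 = 0.009 m = 0.9 cm

0.9 cm


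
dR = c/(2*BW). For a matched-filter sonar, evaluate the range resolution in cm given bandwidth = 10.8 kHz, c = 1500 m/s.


6.94 cm


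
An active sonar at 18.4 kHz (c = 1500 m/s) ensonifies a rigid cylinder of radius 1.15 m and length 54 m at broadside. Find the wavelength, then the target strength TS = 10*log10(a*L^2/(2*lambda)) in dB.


Step 1: lambda = c/f = 1500/18400 = 0.08152 m
Step 2: TS = 10*log10(a*L^2/(2*lambda)) = 10*log10(1.15*54^2/(2*0.08152)) = 43.13

43.13 dB


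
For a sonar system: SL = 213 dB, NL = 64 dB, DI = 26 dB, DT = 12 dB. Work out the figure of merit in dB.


FOM = SL - NL + DI - DT = 213 - 64 + 26 - 12 = 163

163 dB


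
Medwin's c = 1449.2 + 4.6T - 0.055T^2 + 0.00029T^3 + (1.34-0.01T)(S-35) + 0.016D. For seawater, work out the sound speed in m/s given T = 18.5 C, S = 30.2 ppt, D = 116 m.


c = 1449.2 + 4.6*18.5 - 0.055*18.5^2 + 0.00029*18.5^3 + (1.34 - 0.01*18.5)*(30.2 - 35) + 0.016*116 = 1513.62

1513.62 m/s


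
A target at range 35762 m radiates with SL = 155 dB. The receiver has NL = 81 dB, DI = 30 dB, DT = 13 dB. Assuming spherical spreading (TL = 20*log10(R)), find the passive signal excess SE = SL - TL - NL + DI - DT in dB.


-0.07 dB


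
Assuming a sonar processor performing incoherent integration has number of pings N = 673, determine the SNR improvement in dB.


14.14 dB


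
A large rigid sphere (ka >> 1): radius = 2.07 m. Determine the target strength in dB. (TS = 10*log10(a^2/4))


TS = 10*log10(2.07^2 / 4) = 10*log10(1.071225) = 0.3

0.3 dB


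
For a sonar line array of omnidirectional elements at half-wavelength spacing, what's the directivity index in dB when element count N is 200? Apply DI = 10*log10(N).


DI = 10*log10(200) = 23.01

23.01 dB


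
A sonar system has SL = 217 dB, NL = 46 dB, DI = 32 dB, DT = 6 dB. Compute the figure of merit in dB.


197 dB


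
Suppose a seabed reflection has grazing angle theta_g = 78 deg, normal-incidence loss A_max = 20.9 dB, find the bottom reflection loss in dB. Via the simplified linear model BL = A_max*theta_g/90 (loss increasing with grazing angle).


18.11 dB


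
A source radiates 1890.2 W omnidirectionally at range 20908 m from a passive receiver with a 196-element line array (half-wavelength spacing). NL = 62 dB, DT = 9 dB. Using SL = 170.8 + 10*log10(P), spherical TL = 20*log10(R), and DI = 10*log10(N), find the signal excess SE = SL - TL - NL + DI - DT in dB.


69.08 dB


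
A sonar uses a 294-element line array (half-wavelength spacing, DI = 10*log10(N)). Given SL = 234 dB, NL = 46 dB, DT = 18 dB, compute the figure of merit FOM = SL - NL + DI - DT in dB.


Step 1: DI = 10*log10(294) = 24.68 dB
Step 2: FOM = SL - NL + DI - DT = 234 - 46 + 24.68 - 18 = 194.68

194.68 dB


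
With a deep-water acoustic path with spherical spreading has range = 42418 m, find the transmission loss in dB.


92.55 dB


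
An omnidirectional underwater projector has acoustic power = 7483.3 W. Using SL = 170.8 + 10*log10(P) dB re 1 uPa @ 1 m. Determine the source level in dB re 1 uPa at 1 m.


SL = 170.8 + 10*log10(7483.3) = 170.8 + 38.74 = 209.54

209.54 dB


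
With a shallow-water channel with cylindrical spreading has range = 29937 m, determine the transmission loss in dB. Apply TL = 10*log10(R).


44.76 dB


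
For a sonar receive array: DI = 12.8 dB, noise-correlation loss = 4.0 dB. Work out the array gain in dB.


8.8 dB


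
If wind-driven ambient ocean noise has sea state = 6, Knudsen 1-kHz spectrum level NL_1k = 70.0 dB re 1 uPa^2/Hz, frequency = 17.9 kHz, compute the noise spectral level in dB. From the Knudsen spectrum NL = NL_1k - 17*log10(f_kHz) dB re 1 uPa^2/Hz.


NL = NL_1k - 17*log10(f_kHz) = 70.0 - 17*log10(17.9) = 70.0 - (21.3) = 48.7

48.7 dB


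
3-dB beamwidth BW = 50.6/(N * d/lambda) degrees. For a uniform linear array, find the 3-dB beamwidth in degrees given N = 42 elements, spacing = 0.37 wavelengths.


BW = 50.6 / (42 * 0.37) = 50.6 / 15.54 = 3.26

3.26 deg


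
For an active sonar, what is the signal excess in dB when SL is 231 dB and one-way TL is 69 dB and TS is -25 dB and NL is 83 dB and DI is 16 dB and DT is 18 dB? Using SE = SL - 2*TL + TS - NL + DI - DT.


SE = SL - 2*TL + TS - NL + DI - DT = 231 - 2*69 + (-25) - 83 + 16 - 18 = -17

-17 dB


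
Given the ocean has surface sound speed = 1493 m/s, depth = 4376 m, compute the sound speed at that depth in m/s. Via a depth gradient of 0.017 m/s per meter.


1567.392 m/s


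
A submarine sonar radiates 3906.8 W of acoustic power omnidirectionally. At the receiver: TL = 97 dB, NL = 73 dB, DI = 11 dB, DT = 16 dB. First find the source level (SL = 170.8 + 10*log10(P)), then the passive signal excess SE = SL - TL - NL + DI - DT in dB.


Step 1: SL = 170.8 + 10*log10(3906.8) = 206.72 dB
Step 2: SE = SL - TL - NL + DI - DT = 206.72 - 97 - 73 + 11 - 16 = 31.72

31.72 dB


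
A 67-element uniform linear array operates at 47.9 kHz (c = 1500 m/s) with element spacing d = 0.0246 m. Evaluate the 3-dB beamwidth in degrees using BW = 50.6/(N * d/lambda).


Step 1: lambda = 1500/47900 = 0.03132 m
Step 2: d/lambda = 0.0246/0.03132 = 0.7854
Step 3: BW = 50.6/(N * d/lambda) = 50.6/(67 * 0.7854) = 0.96

0.96 deg


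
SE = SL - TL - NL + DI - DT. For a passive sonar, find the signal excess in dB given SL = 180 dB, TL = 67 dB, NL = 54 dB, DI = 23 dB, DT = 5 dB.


77 dB


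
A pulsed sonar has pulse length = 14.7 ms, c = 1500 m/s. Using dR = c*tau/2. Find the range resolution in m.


dR = c*tau/2 = 1500 * 14.7e-3 / 2 = 11.025

11.025 m


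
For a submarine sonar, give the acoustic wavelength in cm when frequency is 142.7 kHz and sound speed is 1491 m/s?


lambda = c/f = 1491 / 142700 = 0.0104 m = 1.04 cm

1.04 cm


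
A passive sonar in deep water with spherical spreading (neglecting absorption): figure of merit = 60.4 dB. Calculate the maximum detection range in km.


At max range FOM = TL, so 20*log10(R) = 60.4
R = 10^(60.4/20) = 1047.13 m = 1.05 km

1.05 km


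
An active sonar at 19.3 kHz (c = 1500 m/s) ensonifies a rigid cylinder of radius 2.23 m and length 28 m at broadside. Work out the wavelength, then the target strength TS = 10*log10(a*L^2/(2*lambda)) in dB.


Step 1: lambda = c/f = 1500/19300 = 0.07772 m
Step 2: TS = 10*log10(a*L^2/(2*lambda)) = 10*log10(2.23*28^2/(2*0.07772)) = 40.51

40.51 dB


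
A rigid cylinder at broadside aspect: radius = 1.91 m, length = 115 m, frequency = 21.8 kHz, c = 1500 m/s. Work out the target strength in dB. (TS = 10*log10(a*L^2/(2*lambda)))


lambda = 1500/21800 = 0.06881 m
TS = 10*log10(1.91*115^2/(2*0.06881)) = 52.64

52.64 dB


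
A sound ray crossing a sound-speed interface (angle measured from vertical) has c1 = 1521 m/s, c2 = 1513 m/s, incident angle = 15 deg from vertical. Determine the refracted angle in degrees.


14.92 deg


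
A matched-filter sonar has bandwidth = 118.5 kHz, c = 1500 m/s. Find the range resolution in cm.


dR = c/(2*BW) = 1500 / (2 * 118.5e3) = 0.0063 m = 0.63 cm

0.63 cm


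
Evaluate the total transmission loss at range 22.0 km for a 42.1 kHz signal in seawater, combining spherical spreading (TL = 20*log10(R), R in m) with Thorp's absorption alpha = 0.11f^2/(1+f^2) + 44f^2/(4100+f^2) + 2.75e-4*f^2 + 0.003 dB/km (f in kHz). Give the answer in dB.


392.22 dB


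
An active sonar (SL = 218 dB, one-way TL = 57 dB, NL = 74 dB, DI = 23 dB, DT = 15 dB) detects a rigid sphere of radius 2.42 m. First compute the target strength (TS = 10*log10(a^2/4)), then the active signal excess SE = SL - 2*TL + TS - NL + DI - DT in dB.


Step 1: TS = 10*log10(2.42^2/4) = 1.66 dB
Step 2: SE = SL - 2*TL + TS - NL + DI - DT = 218 - 2*57 + (1.66) - 74 + 23 - 15 = 39.66

39.66 dB


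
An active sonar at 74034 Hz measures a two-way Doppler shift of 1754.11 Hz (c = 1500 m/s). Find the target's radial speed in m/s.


From fd = 2*f*v/c, v = c*fd/(2*f) = 1500 * 1754.11 / (2*74034) = 17.77

17.77 m/s


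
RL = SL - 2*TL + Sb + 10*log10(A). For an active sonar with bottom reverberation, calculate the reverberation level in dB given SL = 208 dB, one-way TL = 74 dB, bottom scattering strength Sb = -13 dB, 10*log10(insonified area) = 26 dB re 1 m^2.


RL = SL - 2*TL + Sb + 10*log10(A) = 208 - 2*74 + (-13) + 26 = 73

73 dB


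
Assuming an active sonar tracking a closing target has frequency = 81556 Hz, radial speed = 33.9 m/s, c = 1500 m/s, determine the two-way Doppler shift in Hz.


fd = 2*f*v/c = 2 * 81556 * 33.9 / 1500 = 3686.33

3686.33 Hz


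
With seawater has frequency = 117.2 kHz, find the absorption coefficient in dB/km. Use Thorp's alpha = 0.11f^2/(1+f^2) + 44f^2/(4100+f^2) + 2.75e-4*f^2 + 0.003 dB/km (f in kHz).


f^2 = 13735.84
alpha = 0.11*13735.84/(1+13735.84) + 44*13735.84/(4100+13735.84) + 2.75e-4*13735.84 + 0.003 = 37.776

37.776 dB/km


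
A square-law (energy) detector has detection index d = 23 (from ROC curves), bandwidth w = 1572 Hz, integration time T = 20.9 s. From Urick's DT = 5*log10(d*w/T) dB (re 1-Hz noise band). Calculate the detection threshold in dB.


DT = 5*log10(d*w/T) = 5*log10(23 * 1572 / 20.9) = 5*log10(1729.95) = 16.19

16.19 dB


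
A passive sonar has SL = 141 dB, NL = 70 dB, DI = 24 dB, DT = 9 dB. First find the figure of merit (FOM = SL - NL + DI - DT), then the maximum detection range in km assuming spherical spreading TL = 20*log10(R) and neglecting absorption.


Step 1: FOM = SL - NL + DI - DT = 141 - 70 + 24 - 9 = 86 dB
Step 2: at max range FOM = TL = 20*log10(R), so R = 10^(86/20) = 19952.62 m = 19.95 km

19.95 km
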